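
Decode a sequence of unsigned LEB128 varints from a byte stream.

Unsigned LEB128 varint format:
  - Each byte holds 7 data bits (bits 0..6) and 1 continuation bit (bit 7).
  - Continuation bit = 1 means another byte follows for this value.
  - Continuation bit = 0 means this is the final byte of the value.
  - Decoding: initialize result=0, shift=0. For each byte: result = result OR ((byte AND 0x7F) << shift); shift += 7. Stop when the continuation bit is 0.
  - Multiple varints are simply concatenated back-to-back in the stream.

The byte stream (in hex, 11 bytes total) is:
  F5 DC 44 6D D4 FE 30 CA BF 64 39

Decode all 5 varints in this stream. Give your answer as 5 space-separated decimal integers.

  byte[0]=0xF5 cont=1 payload=0x75=117: acc |= 117<<0 -> acc=117 shift=7
  byte[1]=0xDC cont=1 payload=0x5C=92: acc |= 92<<7 -> acc=11893 shift=14
  byte[2]=0x44 cont=0 payload=0x44=68: acc |= 68<<14 -> acc=1126005 shift=21 [end]
Varint 1: bytes[0:3] = F5 DC 44 -> value 1126005 (3 byte(s))
  byte[3]=0x6D cont=0 payload=0x6D=109: acc |= 109<<0 -> acc=109 shift=7 [end]
Varint 2: bytes[3:4] = 6D -> value 109 (1 byte(s))
  byte[4]=0xD4 cont=1 payload=0x54=84: acc |= 84<<0 -> acc=84 shift=7
  byte[5]=0xFE cont=1 payload=0x7E=126: acc |= 126<<7 -> acc=16212 shift=14
  byte[6]=0x30 cont=0 payload=0x30=48: acc |= 48<<14 -> acc=802644 shift=21 [end]
Varint 3: bytes[4:7] = D4 FE 30 -> value 802644 (3 byte(s))
  byte[7]=0xCA cont=1 payload=0x4A=74: acc |= 74<<0 -> acc=74 shift=7
  byte[8]=0xBF cont=1 payload=0x3F=63: acc |= 63<<7 -> acc=8138 shift=14
  byte[9]=0x64 cont=0 payload=0x64=100: acc |= 100<<14 -> acc=1646538 shift=21 [end]
Varint 4: bytes[7:10] = CA BF 64 -> value 1646538 (3 byte(s))
  byte[10]=0x39 cont=0 payload=0x39=57: acc |= 57<<0 -> acc=57 shift=7 [end]
Varint 5: bytes[10:11] = 39 -> value 57 (1 byte(s))

Answer: 1126005 109 802644 1646538 57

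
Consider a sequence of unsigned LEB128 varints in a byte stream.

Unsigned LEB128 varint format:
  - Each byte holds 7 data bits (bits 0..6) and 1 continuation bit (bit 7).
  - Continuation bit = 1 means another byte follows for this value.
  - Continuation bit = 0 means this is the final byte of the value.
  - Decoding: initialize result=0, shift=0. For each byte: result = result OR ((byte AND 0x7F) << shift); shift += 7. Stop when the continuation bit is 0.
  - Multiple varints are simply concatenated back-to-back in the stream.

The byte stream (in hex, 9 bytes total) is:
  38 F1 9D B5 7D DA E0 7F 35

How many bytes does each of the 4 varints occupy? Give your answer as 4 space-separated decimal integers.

Answer: 1 4 3 1

Derivation:
  byte[0]=0x38 cont=0 payload=0x38=56: acc |= 56<<0 -> acc=56 shift=7 [end]
Varint 1: bytes[0:1] = 38 -> value 56 (1 byte(s))
  byte[1]=0xF1 cont=1 payload=0x71=113: acc |= 113<<0 -> acc=113 shift=7
  byte[2]=0x9D cont=1 payload=0x1D=29: acc |= 29<<7 -> acc=3825 shift=14
  byte[3]=0xB5 cont=1 payload=0x35=53: acc |= 53<<14 -> acc=872177 shift=21
  byte[4]=0x7D cont=0 payload=0x7D=125: acc |= 125<<21 -> acc=263016177 shift=28 [end]
Varint 2: bytes[1:5] = F1 9D B5 7D -> value 263016177 (4 byte(s))
  byte[5]=0xDA cont=1 payload=0x5A=90: acc |= 90<<0 -> acc=90 shift=7
  byte[6]=0xE0 cont=1 payload=0x60=96: acc |= 96<<7 -> acc=12378 shift=14
  byte[7]=0x7F cont=0 payload=0x7F=127: acc |= 127<<14 -> acc=2093146 shift=21 [end]
Varint 3: bytes[5:8] = DA E0 7F -> value 2093146 (3 byte(s))
  byte[8]=0x35 cont=0 payload=0x35=53: acc |= 53<<0 -> acc=53 shift=7 [end]
Varint 4: bytes[8:9] = 35 -> value 53 (1 byte(s))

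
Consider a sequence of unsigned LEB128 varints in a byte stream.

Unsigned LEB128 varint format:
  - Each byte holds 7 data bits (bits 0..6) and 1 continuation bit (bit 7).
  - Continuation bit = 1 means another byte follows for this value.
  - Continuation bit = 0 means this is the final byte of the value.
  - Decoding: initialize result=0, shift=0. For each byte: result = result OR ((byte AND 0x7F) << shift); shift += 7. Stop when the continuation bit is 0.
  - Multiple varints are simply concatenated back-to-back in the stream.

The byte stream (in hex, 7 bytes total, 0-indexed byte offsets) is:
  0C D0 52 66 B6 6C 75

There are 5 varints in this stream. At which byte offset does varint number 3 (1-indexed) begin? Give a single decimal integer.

Answer: 3

Derivation:
  byte[0]=0x0C cont=0 payload=0x0C=12: acc |= 12<<0 -> acc=12 shift=7 [end]
Varint 1: bytes[0:1] = 0C -> value 12 (1 byte(s))
  byte[1]=0xD0 cont=1 payload=0x50=80: acc |= 80<<0 -> acc=80 shift=7
  byte[2]=0x52 cont=0 payload=0x52=82: acc |= 82<<7 -> acc=10576 shift=14 [end]
Varint 2: bytes[1:3] = D0 52 -> value 10576 (2 byte(s))
  byte[3]=0x66 cont=0 payload=0x66=102: acc |= 102<<0 -> acc=102 shift=7 [end]
Varint 3: bytes[3:4] = 66 -> value 102 (1 byte(s))
  byte[4]=0xB6 cont=1 payload=0x36=54: acc |= 54<<0 -> acc=54 shift=7
  byte[5]=0x6C cont=0 payload=0x6C=108: acc |= 108<<7 -> acc=13878 shift=14 [end]
Varint 4: bytes[4:6] = B6 6C -> value 13878 (2 byte(s))
  byte[6]=0x75 cont=0 payload=0x75=117: acc |= 117<<0 -> acc=117 shift=7 [end]
Varint 5: bytes[6:7] = 75 -> value 117 (1 byte(s))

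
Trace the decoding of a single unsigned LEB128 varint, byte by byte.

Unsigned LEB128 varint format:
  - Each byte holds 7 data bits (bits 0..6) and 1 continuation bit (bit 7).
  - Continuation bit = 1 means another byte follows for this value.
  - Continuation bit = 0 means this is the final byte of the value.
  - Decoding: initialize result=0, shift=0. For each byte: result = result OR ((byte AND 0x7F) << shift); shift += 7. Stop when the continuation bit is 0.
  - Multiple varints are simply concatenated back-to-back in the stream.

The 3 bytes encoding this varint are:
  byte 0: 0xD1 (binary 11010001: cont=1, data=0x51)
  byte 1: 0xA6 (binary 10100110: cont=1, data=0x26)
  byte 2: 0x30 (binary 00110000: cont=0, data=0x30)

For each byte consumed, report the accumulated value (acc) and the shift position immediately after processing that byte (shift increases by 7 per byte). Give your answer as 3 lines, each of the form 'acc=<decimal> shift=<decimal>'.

byte 0=0xD1: payload=0x51=81, contrib = 81<<0 = 81; acc -> 81, shift -> 7
byte 1=0xA6: payload=0x26=38, contrib = 38<<7 = 4864; acc -> 4945, shift -> 14
byte 2=0x30: payload=0x30=48, contrib = 48<<14 = 786432; acc -> 791377, shift -> 21

Answer: acc=81 shift=7
acc=4945 shift=14
acc=791377 shift=21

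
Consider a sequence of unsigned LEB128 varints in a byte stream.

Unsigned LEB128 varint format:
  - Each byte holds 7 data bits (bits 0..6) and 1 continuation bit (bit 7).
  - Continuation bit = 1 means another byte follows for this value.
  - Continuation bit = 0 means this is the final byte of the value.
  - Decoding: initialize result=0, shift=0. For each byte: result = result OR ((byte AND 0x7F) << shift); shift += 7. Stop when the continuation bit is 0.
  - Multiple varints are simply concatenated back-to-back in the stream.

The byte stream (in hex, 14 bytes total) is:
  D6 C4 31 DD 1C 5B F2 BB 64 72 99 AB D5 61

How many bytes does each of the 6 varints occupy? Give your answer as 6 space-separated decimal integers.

Answer: 3 2 1 3 1 4

Derivation:
  byte[0]=0xD6 cont=1 payload=0x56=86: acc |= 86<<0 -> acc=86 shift=7
  byte[1]=0xC4 cont=1 payload=0x44=68: acc |= 68<<7 -> acc=8790 shift=14
  byte[2]=0x31 cont=0 payload=0x31=49: acc |= 49<<14 -> acc=811606 shift=21 [end]
Varint 1: bytes[0:3] = D6 C4 31 -> value 811606 (3 byte(s))
  byte[3]=0xDD cont=1 payload=0x5D=93: acc |= 93<<0 -> acc=93 shift=7
  byte[4]=0x1C cont=0 payload=0x1C=28: acc |= 28<<7 -> acc=3677 shift=14 [end]
Varint 2: bytes[3:5] = DD 1C -> value 3677 (2 byte(s))
  byte[5]=0x5B cont=0 payload=0x5B=91: acc |= 91<<0 -> acc=91 shift=7 [end]
Varint 3: bytes[5:6] = 5B -> value 91 (1 byte(s))
  byte[6]=0xF2 cont=1 payload=0x72=114: acc |= 114<<0 -> acc=114 shift=7
  byte[7]=0xBB cont=1 payload=0x3B=59: acc |= 59<<7 -> acc=7666 shift=14
  byte[8]=0x64 cont=0 payload=0x64=100: acc |= 100<<14 -> acc=1646066 shift=21 [end]
Varint 4: bytes[6:9] = F2 BB 64 -> value 1646066 (3 byte(s))
  byte[9]=0x72 cont=0 payload=0x72=114: acc |= 114<<0 -> acc=114 shift=7 [end]
Varint 5: bytes[9:10] = 72 -> value 114 (1 byte(s))
  byte[10]=0x99 cont=1 payload=0x19=25: acc |= 25<<0 -> acc=25 shift=7
  byte[11]=0xAB cont=1 payload=0x2B=43: acc |= 43<<7 -> acc=5529 shift=14
  byte[12]=0xD5 cont=1 payload=0x55=85: acc |= 85<<14 -> acc=1398169 shift=21
  byte[13]=0x61 cont=0 payload=0x61=97: acc |= 97<<21 -> acc=204821913 shift=28 [end]
Varint 6: bytes[10:14] = 99 AB D5 61 -> value 204821913 (4 byte(s))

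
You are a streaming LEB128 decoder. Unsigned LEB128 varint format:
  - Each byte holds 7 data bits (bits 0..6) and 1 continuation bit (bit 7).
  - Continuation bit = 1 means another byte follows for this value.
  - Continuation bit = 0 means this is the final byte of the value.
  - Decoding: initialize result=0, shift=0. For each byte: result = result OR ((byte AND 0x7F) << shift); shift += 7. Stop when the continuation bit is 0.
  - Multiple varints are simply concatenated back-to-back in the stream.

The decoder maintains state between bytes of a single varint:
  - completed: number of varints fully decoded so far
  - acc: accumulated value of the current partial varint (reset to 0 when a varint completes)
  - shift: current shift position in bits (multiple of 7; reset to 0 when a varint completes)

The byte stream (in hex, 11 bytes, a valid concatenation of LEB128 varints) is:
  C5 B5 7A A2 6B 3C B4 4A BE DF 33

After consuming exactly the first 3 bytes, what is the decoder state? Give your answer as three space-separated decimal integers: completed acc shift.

Answer: 1 0 0

Derivation:
byte[0]=0xC5 cont=1 payload=0x45: acc |= 69<<0 -> completed=0 acc=69 shift=7
byte[1]=0xB5 cont=1 payload=0x35: acc |= 53<<7 -> completed=0 acc=6853 shift=14
byte[2]=0x7A cont=0 payload=0x7A: varint #1 complete (value=2005701); reset -> completed=1 acc=0 shift=0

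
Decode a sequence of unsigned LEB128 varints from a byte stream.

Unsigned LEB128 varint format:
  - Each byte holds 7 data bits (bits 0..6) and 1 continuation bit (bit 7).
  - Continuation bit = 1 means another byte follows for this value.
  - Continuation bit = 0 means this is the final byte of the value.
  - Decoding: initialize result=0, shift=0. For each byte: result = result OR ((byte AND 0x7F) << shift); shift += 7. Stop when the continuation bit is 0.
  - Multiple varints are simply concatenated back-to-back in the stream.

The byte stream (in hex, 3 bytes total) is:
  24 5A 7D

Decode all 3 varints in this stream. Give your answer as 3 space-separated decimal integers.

  byte[0]=0x24 cont=0 payload=0x24=36: acc |= 36<<0 -> acc=36 shift=7 [end]
Varint 1: bytes[0:1] = 24 -> value 36 (1 byte(s))
  byte[1]=0x5A cont=0 payload=0x5A=90: acc |= 90<<0 -> acc=90 shift=7 [end]
Varint 2: bytes[1:2] = 5A -> value 90 (1 byte(s))
  byte[2]=0x7D cont=0 payload=0x7D=125: acc |= 125<<0 -> acc=125 shift=7 [end]
Varint 3: bytes[2:3] = 7D -> value 125 (1 byte(s))

Answer: 36 90 125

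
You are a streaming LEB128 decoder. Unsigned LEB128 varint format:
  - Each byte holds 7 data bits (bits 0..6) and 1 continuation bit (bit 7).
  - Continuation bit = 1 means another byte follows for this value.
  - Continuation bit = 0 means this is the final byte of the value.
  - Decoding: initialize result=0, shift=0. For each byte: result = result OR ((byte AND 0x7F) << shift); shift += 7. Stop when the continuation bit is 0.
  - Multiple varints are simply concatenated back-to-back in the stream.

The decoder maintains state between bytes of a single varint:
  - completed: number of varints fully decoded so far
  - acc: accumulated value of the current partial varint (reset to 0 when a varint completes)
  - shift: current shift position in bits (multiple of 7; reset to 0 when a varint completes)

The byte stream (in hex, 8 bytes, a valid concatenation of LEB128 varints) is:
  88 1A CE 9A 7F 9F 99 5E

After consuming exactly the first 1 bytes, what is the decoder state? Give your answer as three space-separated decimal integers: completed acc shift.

byte[0]=0x88 cont=1 payload=0x08: acc |= 8<<0 -> completed=0 acc=8 shift=7

Answer: 0 8 7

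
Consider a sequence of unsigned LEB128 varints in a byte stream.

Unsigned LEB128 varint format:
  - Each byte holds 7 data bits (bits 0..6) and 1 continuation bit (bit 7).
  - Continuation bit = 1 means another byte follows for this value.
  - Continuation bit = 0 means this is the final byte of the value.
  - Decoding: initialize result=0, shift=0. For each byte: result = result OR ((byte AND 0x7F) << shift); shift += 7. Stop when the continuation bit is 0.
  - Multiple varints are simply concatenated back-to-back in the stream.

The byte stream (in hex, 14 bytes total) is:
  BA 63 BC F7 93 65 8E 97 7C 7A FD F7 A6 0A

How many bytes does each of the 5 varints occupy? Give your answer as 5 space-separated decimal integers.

  byte[0]=0xBA cont=1 payload=0x3A=58: acc |= 58<<0 -> acc=58 shift=7
  byte[1]=0x63 cont=0 payload=0x63=99: acc |= 99<<7 -> acc=12730 shift=14 [end]
Varint 1: bytes[0:2] = BA 63 -> value 12730 (2 byte(s))
  byte[2]=0xBC cont=1 payload=0x3C=60: acc |= 60<<0 -> acc=60 shift=7
  byte[3]=0xF7 cont=1 payload=0x77=119: acc |= 119<<7 -> acc=15292 shift=14
  byte[4]=0x93 cont=1 payload=0x13=19: acc |= 19<<14 -> acc=326588 shift=21
  byte[5]=0x65 cont=0 payload=0x65=101: acc |= 101<<21 -> acc=212138940 shift=28 [end]
Varint 2: bytes[2:6] = BC F7 93 65 -> value 212138940 (4 byte(s))
  byte[6]=0x8E cont=1 payload=0x0E=14: acc |= 14<<0 -> acc=14 shift=7
  byte[7]=0x97 cont=1 payload=0x17=23: acc |= 23<<7 -> acc=2958 shift=14
  byte[8]=0x7C cont=0 payload=0x7C=124: acc |= 124<<14 -> acc=2034574 shift=21 [end]
Varint 3: bytes[6:9] = 8E 97 7C -> value 2034574 (3 byte(s))
  byte[9]=0x7A cont=0 payload=0x7A=122: acc |= 122<<0 -> acc=122 shift=7 [end]
Varint 4: bytes[9:10] = 7A -> value 122 (1 byte(s))
  byte[10]=0xFD cont=1 payload=0x7D=125: acc |= 125<<0 -> acc=125 shift=7
  byte[11]=0xF7 cont=1 payload=0x77=119: acc |= 119<<7 -> acc=15357 shift=14
  byte[12]=0xA6 cont=1 payload=0x26=38: acc |= 38<<14 -> acc=637949 shift=21
  byte[13]=0x0A cont=0 payload=0x0A=10: acc |= 10<<21 -> acc=21609469 shift=28 [end]
Varint 5: bytes[10:14] = FD F7 A6 0A -> value 21609469 (4 byte(s))

Answer: 2 4 3 1 4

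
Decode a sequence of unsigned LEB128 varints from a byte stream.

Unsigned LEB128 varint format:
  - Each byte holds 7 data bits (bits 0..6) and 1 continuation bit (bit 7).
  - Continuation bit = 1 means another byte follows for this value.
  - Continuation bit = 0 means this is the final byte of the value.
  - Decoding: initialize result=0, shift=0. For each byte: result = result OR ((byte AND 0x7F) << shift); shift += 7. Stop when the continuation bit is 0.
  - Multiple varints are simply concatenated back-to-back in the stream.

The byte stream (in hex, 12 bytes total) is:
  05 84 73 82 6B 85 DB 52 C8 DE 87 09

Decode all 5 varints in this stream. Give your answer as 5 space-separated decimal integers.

Answer: 5 14724 13698 1355141 19001160

Derivation:
  byte[0]=0x05 cont=0 payload=0x05=5: acc |= 5<<0 -> acc=5 shift=7 [end]
Varint 1: bytes[0:1] = 05 -> value 5 (1 byte(s))
  byte[1]=0x84 cont=1 payload=0x04=4: acc |= 4<<0 -> acc=4 shift=7
  byte[2]=0x73 cont=0 payload=0x73=115: acc |= 115<<7 -> acc=14724 shift=14 [end]
Varint 2: bytes[1:3] = 84 73 -> value 14724 (2 byte(s))
  byte[3]=0x82 cont=1 payload=0x02=2: acc |= 2<<0 -> acc=2 shift=7
  byte[4]=0x6B cont=0 payload=0x6B=107: acc |= 107<<7 -> acc=13698 shift=14 [end]
Varint 3: bytes[3:5] = 82 6B -> value 13698 (2 byte(s))
  byte[5]=0x85 cont=1 payload=0x05=5: acc |= 5<<0 -> acc=5 shift=7
  byte[6]=0xDB cont=1 payload=0x5B=91: acc |= 91<<7 -> acc=11653 shift=14
  byte[7]=0x52 cont=0 payload=0x52=82: acc |= 82<<14 -> acc=1355141 shift=21 [end]
Varint 4: bytes[5:8] = 85 DB 52 -> value 1355141 (3 byte(s))
  byte[8]=0xC8 cont=1 payload=0x48=72: acc |= 72<<0 -> acc=72 shift=7
  byte[9]=0xDE cont=1 payload=0x5E=94: acc |= 94<<7 -> acc=12104 shift=14
  byte[10]=0x87 cont=1 payload=0x07=7: acc |= 7<<14 -> acc=126792 shift=21
  byte[11]=0x09 cont=0 payload=0x09=9: acc |= 9<<21 -> acc=19001160 shift=28 [end]
Varint 5: bytes[8:12] = C8 DE 87 09 -> value 19001160 (4 byte(s))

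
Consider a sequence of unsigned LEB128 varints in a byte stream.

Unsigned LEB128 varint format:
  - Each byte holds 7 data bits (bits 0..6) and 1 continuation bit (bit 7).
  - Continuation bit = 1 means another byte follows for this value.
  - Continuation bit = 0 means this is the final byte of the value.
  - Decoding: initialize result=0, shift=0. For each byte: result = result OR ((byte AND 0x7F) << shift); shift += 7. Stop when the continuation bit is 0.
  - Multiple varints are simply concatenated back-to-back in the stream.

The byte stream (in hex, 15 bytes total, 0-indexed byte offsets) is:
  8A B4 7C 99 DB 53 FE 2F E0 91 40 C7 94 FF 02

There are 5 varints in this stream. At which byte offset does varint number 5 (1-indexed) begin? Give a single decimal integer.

Answer: 11

Derivation:
  byte[0]=0x8A cont=1 payload=0x0A=10: acc |= 10<<0 -> acc=10 shift=7
  byte[1]=0xB4 cont=1 payload=0x34=52: acc |= 52<<7 -> acc=6666 shift=14
  byte[2]=0x7C cont=0 payload=0x7C=124: acc |= 124<<14 -> acc=2038282 shift=21 [end]
Varint 1: bytes[0:3] = 8A B4 7C -> value 2038282 (3 byte(s))
  byte[3]=0x99 cont=1 payload=0x19=25: acc |= 25<<0 -> acc=25 shift=7
  byte[4]=0xDB cont=1 payload=0x5B=91: acc |= 91<<7 -> acc=11673 shift=14
  byte[5]=0x53 cont=0 payload=0x53=83: acc |= 83<<14 -> acc=1371545 shift=21 [end]
Varint 2: bytes[3:6] = 99 DB 53 -> value 1371545 (3 byte(s))
  byte[6]=0xFE cont=1 payload=0x7E=126: acc |= 126<<0 -> acc=126 shift=7
  byte[7]=0x2F cont=0 payload=0x2F=47: acc |= 47<<7 -> acc=6142 shift=14 [end]
Varint 3: bytes[6:8] = FE 2F -> value 6142 (2 byte(s))
  byte[8]=0xE0 cont=1 payload=0x60=96: acc |= 96<<0 -> acc=96 shift=7
  byte[9]=0x91 cont=1 payload=0x11=17: acc |= 17<<7 -> acc=2272 shift=14
  byte[10]=0x40 cont=0 payload=0x40=64: acc |= 64<<14 -> acc=1050848 shift=21 [end]
Varint 4: bytes[8:11] = E0 91 40 -> value 1050848 (3 byte(s))
  byte[11]=0xC7 cont=1 payload=0x47=71: acc |= 71<<0 -> acc=71 shift=7
  byte[12]=0x94 cont=1 payload=0x14=20: acc |= 20<<7 -> acc=2631 shift=14
  byte[13]=0xFF cont=1 payload=0x7F=127: acc |= 127<<14 -> acc=2083399 shift=21
  byte[14]=0x02 cont=0 payload=0x02=2: acc |= 2<<21 -> acc=6277703 shift=28 [end]
Varint 5: bytes[11:15] = C7 94 FF 02 -> value 6277703 (4 byte(s))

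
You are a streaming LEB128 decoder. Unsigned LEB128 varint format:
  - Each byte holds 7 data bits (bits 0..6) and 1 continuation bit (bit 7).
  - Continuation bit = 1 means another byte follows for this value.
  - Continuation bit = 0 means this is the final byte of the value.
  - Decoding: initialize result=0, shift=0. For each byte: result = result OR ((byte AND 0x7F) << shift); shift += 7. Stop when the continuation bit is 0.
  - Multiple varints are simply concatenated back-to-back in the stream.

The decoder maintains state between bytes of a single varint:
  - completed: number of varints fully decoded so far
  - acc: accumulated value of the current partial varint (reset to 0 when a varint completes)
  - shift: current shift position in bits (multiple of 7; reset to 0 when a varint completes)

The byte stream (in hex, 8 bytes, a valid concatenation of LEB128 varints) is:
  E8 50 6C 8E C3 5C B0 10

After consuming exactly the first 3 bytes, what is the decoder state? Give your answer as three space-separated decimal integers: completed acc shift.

byte[0]=0xE8 cont=1 payload=0x68: acc |= 104<<0 -> completed=0 acc=104 shift=7
byte[1]=0x50 cont=0 payload=0x50: varint #1 complete (value=10344); reset -> completed=1 acc=0 shift=0
byte[2]=0x6C cont=0 payload=0x6C: varint #2 complete (value=108); reset -> completed=2 acc=0 shift=0

Answer: 2 0 0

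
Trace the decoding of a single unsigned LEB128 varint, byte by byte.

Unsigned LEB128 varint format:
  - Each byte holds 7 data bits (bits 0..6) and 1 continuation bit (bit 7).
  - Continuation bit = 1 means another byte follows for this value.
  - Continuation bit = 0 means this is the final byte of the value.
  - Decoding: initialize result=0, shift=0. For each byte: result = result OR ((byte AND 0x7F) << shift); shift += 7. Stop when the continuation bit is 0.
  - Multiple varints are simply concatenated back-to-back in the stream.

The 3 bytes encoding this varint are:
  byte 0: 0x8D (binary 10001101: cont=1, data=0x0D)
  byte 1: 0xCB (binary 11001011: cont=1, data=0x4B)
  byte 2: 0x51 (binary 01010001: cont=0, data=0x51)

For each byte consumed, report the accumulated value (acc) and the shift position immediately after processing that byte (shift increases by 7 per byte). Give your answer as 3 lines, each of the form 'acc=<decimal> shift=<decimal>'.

Answer: acc=13 shift=7
acc=9613 shift=14
acc=1336717 shift=21

Derivation:
byte 0=0x8D: payload=0x0D=13, contrib = 13<<0 = 13; acc -> 13, shift -> 7
byte 1=0xCB: payload=0x4B=75, contrib = 75<<7 = 9600; acc -> 9613, shift -> 14
byte 2=0x51: payload=0x51=81, contrib = 81<<14 = 1327104; acc -> 1336717, shift -> 21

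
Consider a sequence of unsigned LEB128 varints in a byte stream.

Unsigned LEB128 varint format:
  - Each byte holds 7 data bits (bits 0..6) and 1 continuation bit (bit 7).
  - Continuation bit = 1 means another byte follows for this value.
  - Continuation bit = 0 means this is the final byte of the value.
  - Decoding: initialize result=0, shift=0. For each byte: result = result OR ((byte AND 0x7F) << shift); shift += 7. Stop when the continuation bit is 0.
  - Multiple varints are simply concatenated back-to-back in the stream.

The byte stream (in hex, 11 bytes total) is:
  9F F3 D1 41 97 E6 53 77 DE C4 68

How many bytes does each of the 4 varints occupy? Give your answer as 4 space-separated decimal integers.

  byte[0]=0x9F cont=1 payload=0x1F=31: acc |= 31<<0 -> acc=31 shift=7
  byte[1]=0xF3 cont=1 payload=0x73=115: acc |= 115<<7 -> acc=14751 shift=14
  byte[2]=0xD1 cont=1 payload=0x51=81: acc |= 81<<14 -> acc=1341855 shift=21
  byte[3]=0x41 cont=0 payload=0x41=65: acc |= 65<<21 -> acc=137656735 shift=28 [end]
Varint 1: bytes[0:4] = 9F F3 D1 41 -> value 137656735 (4 byte(s))
  byte[4]=0x97 cont=1 payload=0x17=23: acc |= 23<<0 -> acc=23 shift=7
  byte[5]=0xE6 cont=1 payload=0x66=102: acc |= 102<<7 -> acc=13079 shift=14
  byte[6]=0x53 cont=0 payload=0x53=83: acc |= 83<<14 -> acc=1372951 shift=21 [end]
Varint 2: bytes[4:7] = 97 E6 53 -> value 1372951 (3 byte(s))
  byte[7]=0x77 cont=0 payload=0x77=119: acc |= 119<<0 -> acc=119 shift=7 [end]
Varint 3: bytes[7:8] = 77 -> value 119 (1 byte(s))
  byte[8]=0xDE cont=1 payload=0x5E=94: acc |= 94<<0 -> acc=94 shift=7
  byte[9]=0xC4 cont=1 payload=0x44=68: acc |= 68<<7 -> acc=8798 shift=14
  byte[10]=0x68 cont=0 payload=0x68=104: acc |= 104<<14 -> acc=1712734 shift=21 [end]
Varint 4: bytes[8:11] = DE C4 68 -> value 1712734 (3 byte(s))

Answer: 4 3 1 3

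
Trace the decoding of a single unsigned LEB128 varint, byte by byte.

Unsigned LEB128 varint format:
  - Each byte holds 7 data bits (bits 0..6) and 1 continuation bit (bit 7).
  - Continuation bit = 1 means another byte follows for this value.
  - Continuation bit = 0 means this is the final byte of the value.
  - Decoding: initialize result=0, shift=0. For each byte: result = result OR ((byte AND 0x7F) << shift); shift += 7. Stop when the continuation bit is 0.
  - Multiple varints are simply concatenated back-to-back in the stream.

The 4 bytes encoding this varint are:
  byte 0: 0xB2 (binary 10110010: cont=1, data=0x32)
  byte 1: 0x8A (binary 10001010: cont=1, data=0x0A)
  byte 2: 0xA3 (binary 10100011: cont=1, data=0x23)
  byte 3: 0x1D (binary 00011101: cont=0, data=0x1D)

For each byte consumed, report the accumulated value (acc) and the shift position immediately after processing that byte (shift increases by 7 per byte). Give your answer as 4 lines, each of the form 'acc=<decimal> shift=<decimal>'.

byte 0=0xB2: payload=0x32=50, contrib = 50<<0 = 50; acc -> 50, shift -> 7
byte 1=0x8A: payload=0x0A=10, contrib = 10<<7 = 1280; acc -> 1330, shift -> 14
byte 2=0xA3: payload=0x23=35, contrib = 35<<14 = 573440; acc -> 574770, shift -> 21
byte 3=0x1D: payload=0x1D=29, contrib = 29<<21 = 60817408; acc -> 61392178, shift -> 28

Answer: acc=50 shift=7
acc=1330 shift=14
acc=574770 shift=21
acc=61392178 shift=28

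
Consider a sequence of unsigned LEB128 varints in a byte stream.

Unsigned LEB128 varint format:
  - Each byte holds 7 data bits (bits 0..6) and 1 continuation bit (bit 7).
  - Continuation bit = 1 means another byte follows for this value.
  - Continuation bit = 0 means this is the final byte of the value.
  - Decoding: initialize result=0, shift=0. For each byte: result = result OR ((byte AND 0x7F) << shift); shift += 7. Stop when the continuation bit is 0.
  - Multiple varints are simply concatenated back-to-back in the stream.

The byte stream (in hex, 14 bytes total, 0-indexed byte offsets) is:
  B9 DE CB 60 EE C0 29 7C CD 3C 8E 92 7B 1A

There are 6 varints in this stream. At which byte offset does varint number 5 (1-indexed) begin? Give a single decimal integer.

Answer: 10

Derivation:
  byte[0]=0xB9 cont=1 payload=0x39=57: acc |= 57<<0 -> acc=57 shift=7
  byte[1]=0xDE cont=1 payload=0x5E=94: acc |= 94<<7 -> acc=12089 shift=14
  byte[2]=0xCB cont=1 payload=0x4B=75: acc |= 75<<14 -> acc=1240889 shift=21
  byte[3]=0x60 cont=0 payload=0x60=96: acc |= 96<<21 -> acc=202567481 shift=28 [end]
Varint 1: bytes[0:4] = B9 DE CB 60 -> value 202567481 (4 byte(s))
  byte[4]=0xEE cont=1 payload=0x6E=110: acc |= 110<<0 -> acc=110 shift=7
  byte[5]=0xC0 cont=1 payload=0x40=64: acc |= 64<<7 -> acc=8302 shift=14
  byte[6]=0x29 cont=0 payload=0x29=41: acc |= 41<<14 -> acc=680046 shift=21 [end]
Varint 2: bytes[4:7] = EE C0 29 -> value 680046 (3 byte(s))
  byte[7]=0x7C cont=0 payload=0x7C=124: acc |= 124<<0 -> acc=124 shift=7 [end]
Varint 3: bytes[7:8] = 7C -> value 124 (1 byte(s))
  byte[8]=0xCD cont=1 payload=0x4D=77: acc |= 77<<0 -> acc=77 shift=7
  byte[9]=0x3C cont=0 payload=0x3C=60: acc |= 60<<7 -> acc=7757 shift=14 [end]
Varint 4: bytes[8:10] = CD 3C -> value 7757 (2 byte(s))
  byte[10]=0x8E cont=1 payload=0x0E=14: acc |= 14<<0 -> acc=14 shift=7
  byte[11]=0x92 cont=1 payload=0x12=18: acc |= 18<<7 -> acc=2318 shift=14
  byte[12]=0x7B cont=0 payload=0x7B=123: acc |= 123<<14 -> acc=2017550 shift=21 [end]
Varint 5: bytes[10:13] = 8E 92 7B -> value 2017550 (3 byte(s))
  byte[13]=0x1A cont=0 payload=0x1A=26: acc |= 26<<0 -> acc=26 shift=7 [end]
Varint 6: bytes[13:14] = 1A -> value 26 (1 byte(s))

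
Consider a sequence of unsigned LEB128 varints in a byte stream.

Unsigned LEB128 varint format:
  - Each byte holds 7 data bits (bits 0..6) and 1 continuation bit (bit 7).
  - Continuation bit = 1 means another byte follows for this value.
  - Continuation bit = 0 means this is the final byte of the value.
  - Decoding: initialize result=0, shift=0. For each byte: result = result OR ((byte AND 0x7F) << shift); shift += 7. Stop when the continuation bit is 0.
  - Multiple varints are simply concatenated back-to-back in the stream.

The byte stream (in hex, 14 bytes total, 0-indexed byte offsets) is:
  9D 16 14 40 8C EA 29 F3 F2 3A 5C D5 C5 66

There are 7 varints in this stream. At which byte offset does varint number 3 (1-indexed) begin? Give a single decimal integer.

  byte[0]=0x9D cont=1 payload=0x1D=29: acc |= 29<<0 -> acc=29 shift=7
  byte[1]=0x16 cont=0 payload=0x16=22: acc |= 22<<7 -> acc=2845 shift=14 [end]
Varint 1: bytes[0:2] = 9D 16 -> value 2845 (2 byte(s))
  byte[2]=0x14 cont=0 payload=0x14=20: acc |= 20<<0 -> acc=20 shift=7 [end]
Varint 2: bytes[2:3] = 14 -> value 20 (1 byte(s))
  byte[3]=0x40 cont=0 payload=0x40=64: acc |= 64<<0 -> acc=64 shift=7 [end]
Varint 3: bytes[3:4] = 40 -> value 64 (1 byte(s))
  byte[4]=0x8C cont=1 payload=0x0C=12: acc |= 12<<0 -> acc=12 shift=7
  byte[5]=0xEA cont=1 payload=0x6A=106: acc |= 106<<7 -> acc=13580 shift=14
  byte[6]=0x29 cont=0 payload=0x29=41: acc |= 41<<14 -> acc=685324 shift=21 [end]
Varint 4: bytes[4:7] = 8C EA 29 -> value 685324 (3 byte(s))
  byte[7]=0xF3 cont=1 payload=0x73=115: acc |= 115<<0 -> acc=115 shift=7
  byte[8]=0xF2 cont=1 payload=0x72=114: acc |= 114<<7 -> acc=14707 shift=14
  byte[9]=0x3A cont=0 payload=0x3A=58: acc |= 58<<14 -> acc=964979 shift=21 [end]
Varint 5: bytes[7:10] = F3 F2 3A -> value 964979 (3 byte(s))
  byte[10]=0x5C cont=0 payload=0x5C=92: acc |= 92<<0 -> acc=92 shift=7 [end]
Varint 6: bytes[10:11] = 5C -> value 92 (1 byte(s))
  byte[11]=0xD5 cont=1 payload=0x55=85: acc |= 85<<0 -> acc=85 shift=7
  byte[12]=0xC5 cont=1 payload=0x45=69: acc |= 69<<7 -> acc=8917 shift=14
  byte[13]=0x66 cont=0 payload=0x66=102: acc |= 102<<14 -> acc=1680085 shift=21 [end]
Varint 7: bytes[11:14] = D5 C5 66 -> value 1680085 (3 byte(s))

Answer: 3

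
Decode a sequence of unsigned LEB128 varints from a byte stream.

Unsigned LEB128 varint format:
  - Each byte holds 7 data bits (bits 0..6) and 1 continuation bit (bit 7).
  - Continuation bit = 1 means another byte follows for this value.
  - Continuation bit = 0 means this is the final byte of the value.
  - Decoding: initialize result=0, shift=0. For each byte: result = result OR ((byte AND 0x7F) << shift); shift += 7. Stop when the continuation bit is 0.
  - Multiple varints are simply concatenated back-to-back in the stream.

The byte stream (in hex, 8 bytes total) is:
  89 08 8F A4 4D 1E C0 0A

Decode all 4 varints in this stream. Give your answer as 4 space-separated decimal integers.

Answer: 1033 1266191 30 1344

Derivation:
  byte[0]=0x89 cont=1 payload=0x09=9: acc |= 9<<0 -> acc=9 shift=7
  byte[1]=0x08 cont=0 payload=0x08=8: acc |= 8<<7 -> acc=1033 shift=14 [end]
Varint 1: bytes[0:2] = 89 08 -> value 1033 (2 byte(s))
  byte[2]=0x8F cont=1 payload=0x0F=15: acc |= 15<<0 -> acc=15 shift=7
  byte[3]=0xA4 cont=1 payload=0x24=36: acc |= 36<<7 -> acc=4623 shift=14
  byte[4]=0x4D cont=0 payload=0x4D=77: acc |= 77<<14 -> acc=1266191 shift=21 [end]
Varint 2: bytes[2:5] = 8F A4 4D -> value 1266191 (3 byte(s))
  byte[5]=0x1E cont=0 payload=0x1E=30: acc |= 30<<0 -> acc=30 shift=7 [end]
Varint 3: bytes[5:6] = 1E -> value 30 (1 byte(s))
  byte[6]=0xC0 cont=1 payload=0x40=64: acc |= 64<<0 -> acc=64 shift=7
  byte[7]=0x0A cont=0 payload=0x0A=10: acc |= 10<<7 -> acc=1344 shift=14 [end]
Varint 4: bytes[6:8] = C0 0A -> value 1344 (2 byte(s))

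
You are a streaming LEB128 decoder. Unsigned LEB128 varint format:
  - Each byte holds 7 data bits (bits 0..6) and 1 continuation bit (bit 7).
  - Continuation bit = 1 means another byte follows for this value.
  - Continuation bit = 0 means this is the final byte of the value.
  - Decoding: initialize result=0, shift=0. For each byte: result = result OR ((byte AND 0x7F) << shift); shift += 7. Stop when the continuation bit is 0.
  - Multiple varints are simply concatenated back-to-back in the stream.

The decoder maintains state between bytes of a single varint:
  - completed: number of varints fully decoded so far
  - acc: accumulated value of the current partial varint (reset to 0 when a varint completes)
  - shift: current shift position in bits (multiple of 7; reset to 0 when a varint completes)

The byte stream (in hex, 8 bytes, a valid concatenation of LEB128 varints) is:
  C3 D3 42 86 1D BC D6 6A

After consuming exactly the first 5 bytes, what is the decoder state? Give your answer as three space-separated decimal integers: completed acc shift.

Answer: 2 0 0

Derivation:
byte[0]=0xC3 cont=1 payload=0x43: acc |= 67<<0 -> completed=0 acc=67 shift=7
byte[1]=0xD3 cont=1 payload=0x53: acc |= 83<<7 -> completed=0 acc=10691 shift=14
byte[2]=0x42 cont=0 payload=0x42: varint #1 complete (value=1092035); reset -> completed=1 acc=0 shift=0
byte[3]=0x86 cont=1 payload=0x06: acc |= 6<<0 -> completed=1 acc=6 shift=7
byte[4]=0x1D cont=0 payload=0x1D: varint #2 complete (value=3718); reset -> completed=2 acc=0 shift=0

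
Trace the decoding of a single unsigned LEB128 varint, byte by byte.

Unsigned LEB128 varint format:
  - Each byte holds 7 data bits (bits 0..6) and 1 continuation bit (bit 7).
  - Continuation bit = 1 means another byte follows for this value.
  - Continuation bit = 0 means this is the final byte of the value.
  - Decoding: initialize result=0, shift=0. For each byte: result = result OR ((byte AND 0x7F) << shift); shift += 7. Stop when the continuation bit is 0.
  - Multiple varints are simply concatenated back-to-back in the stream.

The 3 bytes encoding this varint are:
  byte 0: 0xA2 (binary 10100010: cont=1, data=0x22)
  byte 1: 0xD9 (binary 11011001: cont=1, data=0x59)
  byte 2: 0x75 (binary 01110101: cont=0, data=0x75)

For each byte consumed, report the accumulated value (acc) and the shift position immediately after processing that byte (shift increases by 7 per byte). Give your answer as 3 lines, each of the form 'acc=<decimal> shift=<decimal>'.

Answer: acc=34 shift=7
acc=11426 shift=14
acc=1928354 shift=21

Derivation:
byte 0=0xA2: payload=0x22=34, contrib = 34<<0 = 34; acc -> 34, shift -> 7
byte 1=0xD9: payload=0x59=89, contrib = 89<<7 = 11392; acc -> 11426, shift -> 14
byte 2=0x75: payload=0x75=117, contrib = 117<<14 = 1916928; acc -> 1928354, shift -> 21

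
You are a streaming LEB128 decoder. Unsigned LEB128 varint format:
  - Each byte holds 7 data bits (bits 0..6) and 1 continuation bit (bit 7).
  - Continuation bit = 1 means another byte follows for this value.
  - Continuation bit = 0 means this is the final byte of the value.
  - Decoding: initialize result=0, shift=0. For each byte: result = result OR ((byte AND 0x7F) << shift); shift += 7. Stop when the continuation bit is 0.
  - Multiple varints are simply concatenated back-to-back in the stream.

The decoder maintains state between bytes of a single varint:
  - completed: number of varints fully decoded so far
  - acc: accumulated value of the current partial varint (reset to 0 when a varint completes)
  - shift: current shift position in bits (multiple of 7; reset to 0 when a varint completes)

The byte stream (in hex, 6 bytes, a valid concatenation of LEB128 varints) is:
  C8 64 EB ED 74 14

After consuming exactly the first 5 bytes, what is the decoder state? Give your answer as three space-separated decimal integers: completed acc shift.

Answer: 2 0 0

Derivation:
byte[0]=0xC8 cont=1 payload=0x48: acc |= 72<<0 -> completed=0 acc=72 shift=7
byte[1]=0x64 cont=0 payload=0x64: varint #1 complete (value=12872); reset -> completed=1 acc=0 shift=0
byte[2]=0xEB cont=1 payload=0x6B: acc |= 107<<0 -> completed=1 acc=107 shift=7
byte[3]=0xED cont=1 payload=0x6D: acc |= 109<<7 -> completed=1 acc=14059 shift=14
byte[4]=0x74 cont=0 payload=0x74: varint #2 complete (value=1914603); reset -> completed=2 acc=0 shift=0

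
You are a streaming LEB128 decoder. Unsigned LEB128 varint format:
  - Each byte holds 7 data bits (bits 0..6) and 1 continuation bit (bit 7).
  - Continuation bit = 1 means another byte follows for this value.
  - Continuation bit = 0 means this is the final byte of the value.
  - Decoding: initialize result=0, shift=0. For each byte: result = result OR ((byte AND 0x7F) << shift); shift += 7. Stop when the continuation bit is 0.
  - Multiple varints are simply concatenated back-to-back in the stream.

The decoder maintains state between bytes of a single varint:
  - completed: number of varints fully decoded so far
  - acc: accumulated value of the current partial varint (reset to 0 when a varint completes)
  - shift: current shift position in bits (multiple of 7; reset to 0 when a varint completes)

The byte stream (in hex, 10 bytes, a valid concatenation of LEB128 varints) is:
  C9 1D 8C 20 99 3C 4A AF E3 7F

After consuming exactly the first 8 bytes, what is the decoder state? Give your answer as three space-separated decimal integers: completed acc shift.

byte[0]=0xC9 cont=1 payload=0x49: acc |= 73<<0 -> completed=0 acc=73 shift=7
byte[1]=0x1D cont=0 payload=0x1D: varint #1 complete (value=3785); reset -> completed=1 acc=0 shift=0
byte[2]=0x8C cont=1 payload=0x0C: acc |= 12<<0 -> completed=1 acc=12 shift=7
byte[3]=0x20 cont=0 payload=0x20: varint #2 complete (value=4108); reset -> completed=2 acc=0 shift=0
byte[4]=0x99 cont=1 payload=0x19: acc |= 25<<0 -> completed=2 acc=25 shift=7
byte[5]=0x3C cont=0 payload=0x3C: varint #3 complete (value=7705); reset -> completed=3 acc=0 shift=0
byte[6]=0x4A cont=0 payload=0x4A: varint #4 complete (value=74); reset -> completed=4 acc=0 shift=0
byte[7]=0xAF cont=1 payload=0x2F: acc |= 47<<0 -> completed=4 acc=47 shift=7

Answer: 4 47 7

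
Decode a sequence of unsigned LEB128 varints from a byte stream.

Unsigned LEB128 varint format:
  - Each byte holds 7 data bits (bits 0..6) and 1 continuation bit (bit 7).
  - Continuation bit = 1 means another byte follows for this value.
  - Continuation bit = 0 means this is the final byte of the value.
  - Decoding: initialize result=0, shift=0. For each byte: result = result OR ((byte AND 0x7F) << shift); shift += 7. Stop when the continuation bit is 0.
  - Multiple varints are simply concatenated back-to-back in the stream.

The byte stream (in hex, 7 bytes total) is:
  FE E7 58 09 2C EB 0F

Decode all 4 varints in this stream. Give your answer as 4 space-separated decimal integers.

  byte[0]=0xFE cont=1 payload=0x7E=126: acc |= 126<<0 -> acc=126 shift=7
  byte[1]=0xE7 cont=1 payload=0x67=103: acc |= 103<<7 -> acc=13310 shift=14
  byte[2]=0x58 cont=0 payload=0x58=88: acc |= 88<<14 -> acc=1455102 shift=21 [end]
Varint 1: bytes[0:3] = FE E7 58 -> value 1455102 (3 byte(s))
  byte[3]=0x09 cont=0 payload=0x09=9: acc |= 9<<0 -> acc=9 shift=7 [end]
Varint 2: bytes[3:4] = 09 -> value 9 (1 byte(s))
  byte[4]=0x2C cont=0 payload=0x2C=44: acc |= 44<<0 -> acc=44 shift=7 [end]
Varint 3: bytes[4:5] = 2C -> value 44 (1 byte(s))
  byte[5]=0xEB cont=1 payload=0x6B=107: acc |= 107<<0 -> acc=107 shift=7
  byte[6]=0x0F cont=0 payload=0x0F=15: acc |= 15<<7 -> acc=2027 shift=14 [end]
Varint 4: bytes[5:7] = EB 0F -> value 2027 (2 byte(s))

Answer: 1455102 9 44 2027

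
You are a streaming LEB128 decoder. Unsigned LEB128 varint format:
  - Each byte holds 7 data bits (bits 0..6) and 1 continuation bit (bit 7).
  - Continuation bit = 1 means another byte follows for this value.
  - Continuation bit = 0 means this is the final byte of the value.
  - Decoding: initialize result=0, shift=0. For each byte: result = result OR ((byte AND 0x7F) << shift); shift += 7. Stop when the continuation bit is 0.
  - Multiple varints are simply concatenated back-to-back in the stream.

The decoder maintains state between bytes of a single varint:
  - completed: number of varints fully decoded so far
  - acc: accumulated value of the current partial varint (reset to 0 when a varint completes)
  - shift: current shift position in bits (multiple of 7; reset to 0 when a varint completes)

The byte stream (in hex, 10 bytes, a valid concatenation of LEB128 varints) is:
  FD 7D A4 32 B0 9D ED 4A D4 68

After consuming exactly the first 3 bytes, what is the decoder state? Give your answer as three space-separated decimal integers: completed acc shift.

Answer: 1 36 7

Derivation:
byte[0]=0xFD cont=1 payload=0x7D: acc |= 125<<0 -> completed=0 acc=125 shift=7
byte[1]=0x7D cont=0 payload=0x7D: varint #1 complete (value=16125); reset -> completed=1 acc=0 shift=0
byte[2]=0xA4 cont=1 payload=0x24: acc |= 36<<0 -> completed=1 acc=36 shift=7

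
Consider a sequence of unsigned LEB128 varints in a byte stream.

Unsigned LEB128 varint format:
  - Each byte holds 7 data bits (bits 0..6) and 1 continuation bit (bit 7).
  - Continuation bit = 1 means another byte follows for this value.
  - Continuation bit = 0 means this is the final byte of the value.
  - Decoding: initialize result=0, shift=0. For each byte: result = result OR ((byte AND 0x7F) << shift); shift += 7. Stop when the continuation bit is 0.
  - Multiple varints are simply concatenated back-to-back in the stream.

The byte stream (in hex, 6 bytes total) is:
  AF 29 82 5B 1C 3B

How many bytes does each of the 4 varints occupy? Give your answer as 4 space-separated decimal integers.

Answer: 2 2 1 1

Derivation:
  byte[0]=0xAF cont=1 payload=0x2F=47: acc |= 47<<0 -> acc=47 shift=7
  byte[1]=0x29 cont=0 payload=0x29=41: acc |= 41<<7 -> acc=5295 shift=14 [end]
Varint 1: bytes[0:2] = AF 29 -> value 5295 (2 byte(s))
  byte[2]=0x82 cont=1 payload=0x02=2: acc |= 2<<0 -> acc=2 shift=7
  byte[3]=0x5B cont=0 payload=0x5B=91: acc |= 91<<7 -> acc=11650 shift=14 [end]
Varint 2: bytes[2:4] = 82 5B -> value 11650 (2 byte(s))
  byte[4]=0x1C cont=0 payload=0x1C=28: acc |= 28<<0 -> acc=28 shift=7 [end]
Varint 3: bytes[4:5] = 1C -> value 28 (1 byte(s))
  byte[5]=0x3B cont=0 payload=0x3B=59: acc |= 59<<0 -> acc=59 shift=7 [end]
Varint 4: bytes[5:6] = 3B -> value 59 (1 byte(s))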